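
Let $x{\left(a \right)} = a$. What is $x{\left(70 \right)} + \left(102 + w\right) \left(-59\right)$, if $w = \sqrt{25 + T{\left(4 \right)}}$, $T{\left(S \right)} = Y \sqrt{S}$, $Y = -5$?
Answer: $-5948 - 59 \sqrt{15} \approx -6176.5$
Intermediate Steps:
$T{\left(S \right)} = - 5 \sqrt{S}$
$w = \sqrt{15}$ ($w = \sqrt{25 - 5 \sqrt{4}} = \sqrt{25 - 10} = \sqrt{15} \approx 3.873$)
$x{\left(70 \right)} + \left(102 + w\right) \left(-59\right) = 70 + \left(102 + \sqrt{15}\right) \left(-59\right) = 70 - \left(6018 + 59 \sqrt{15}\right) = -5948 - 59 \sqrt{15}$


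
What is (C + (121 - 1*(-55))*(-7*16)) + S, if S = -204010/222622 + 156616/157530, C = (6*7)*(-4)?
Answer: -174295446872237/8767410915 ≈ -19880.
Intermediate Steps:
C = -168 (C = 42*(-4) = -168)
S = 682117963/8767410915 (S = -204010*1/222622 + 156616*(1/157530) = -102005/111311 + 78308/78765 = 682117963/8767410915 ≈ 0.077801)
(C + (121 - 1*(-55))*(-7*16)) + S = (-168 + (121 - 1*(-55))*(-7*16)) + 682117963/8767410915 = (-168 + (121 + 55)*(-112)) + 682117963/8767410915 = (-168 + 176*(-112)) + 682117963/8767410915 = (-168 - 19712) + 682117963/8767410915 = -19880 + 682117963/8767410915 = -174295446872237/8767410915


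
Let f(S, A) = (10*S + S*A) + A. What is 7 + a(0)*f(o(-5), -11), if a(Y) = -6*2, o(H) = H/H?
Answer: 151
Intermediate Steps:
o(H) = 1
a(Y) = -12
f(S, A) = A + 10*S + A*S (f(S, A) = (10*S + A*S) + A = A + 10*S + A*S)
7 + a(0)*f(o(-5), -11) = 7 - 12*(-11 + 10*1 - 11*1) = 7 - 12*(-11 + 10 - 11) = 7 - 12*(-12) = 7 + 144 = 151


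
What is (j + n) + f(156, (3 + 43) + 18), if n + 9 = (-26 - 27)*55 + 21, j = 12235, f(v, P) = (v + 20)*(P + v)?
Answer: 48052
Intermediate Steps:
f(v, P) = (20 + v)*(P + v)
n = -2903 (n = -9 + ((-26 - 27)*55 + 21) = -9 + (-53*55 + 21) = -9 + (-2915 + 21) = -9 - 2894 = -2903)
(j + n) + f(156, (3 + 43) + 18) = (12235 - 2903) + (156² + 20*((3 + 43) + 18) + 20*156 + ((3 + 43) + 18)*156) = 9332 + (24336 + 20*(46 + 18) + 3120 + (46 + 18)*156) = 9332 + (24336 + 20*64 + 3120 + 64*156) = 9332 + (24336 + 1280 + 3120 + 9984) = 9332 + 38720 = 48052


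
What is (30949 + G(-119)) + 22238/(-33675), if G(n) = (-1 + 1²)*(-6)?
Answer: 1042185337/33675 ≈ 30948.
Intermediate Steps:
G(n) = 0 (G(n) = (-1 + 1)*(-6) = 0*(-6) = 0)
(30949 + G(-119)) + 22238/(-33675) = (30949 + 0) + 22238/(-33675) = 30949 + 22238*(-1/33675) = 30949 - 22238/33675 = 1042185337/33675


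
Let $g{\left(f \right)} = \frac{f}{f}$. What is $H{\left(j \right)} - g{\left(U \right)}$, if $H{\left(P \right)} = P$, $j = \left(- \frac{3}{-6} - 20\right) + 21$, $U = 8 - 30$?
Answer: $\frac{1}{2} \approx 0.5$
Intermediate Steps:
$U = -22$ ($U = 8 - 30 = -22$)
$g{\left(f \right)} = 1$
$j = \frac{3}{2}$ ($j = \left(\left(-3\right) \left(- \frac{1}{6}\right) - 20\right) + 21 = \left(\frac{1}{2} - 20\right) + 21 = - \frac{39}{2} + 21 = \frac{3}{2} \approx 1.5$)
$H{\left(j \right)} - g{\left(U \right)} = \frac{3}{2} - 1 = \frac{1}{2}$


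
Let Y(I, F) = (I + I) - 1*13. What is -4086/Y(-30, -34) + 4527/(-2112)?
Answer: 2766387/51392 ≈ 53.829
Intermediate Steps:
Y(I, F) = -13 + 2*I (Y(I, F) = 2*I - 13 = -13 + 2*I)
-4086/Y(-30, -34) + 4527/(-2112) = -4086/(-13 + 2*(-30)) + 4527/(-2112) = -4086/(-13 - 60) + 4527*(-1/2112) = -4086/(-73) - 1509/704 = -4086*(-1/73) - 1509/704 = 4086/73 - 1509/704 = 2766387/51392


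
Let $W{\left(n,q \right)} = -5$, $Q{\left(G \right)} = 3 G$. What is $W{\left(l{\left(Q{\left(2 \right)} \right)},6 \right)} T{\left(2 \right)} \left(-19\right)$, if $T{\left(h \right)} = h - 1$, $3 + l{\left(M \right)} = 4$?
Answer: $95$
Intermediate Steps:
$l{\left(M \right)} = 1$ ($l{\left(M \right)} = -3 + 4 = 1$)
$T{\left(h \right)} = -1 + h$
$W{\left(l{\left(Q{\left(2 \right)} \right)},6 \right)} T{\left(2 \right)} \left(-19\right) = - 5 \left(-1 + 2\right) \left(-19\right) = \left(-5\right) 1 \left(-19\right) = \left(-5\right) \left(-19\right) = 95$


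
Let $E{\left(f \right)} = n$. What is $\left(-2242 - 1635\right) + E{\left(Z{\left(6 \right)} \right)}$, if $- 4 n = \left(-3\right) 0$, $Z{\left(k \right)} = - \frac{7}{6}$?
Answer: $-3877$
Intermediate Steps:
$Z{\left(k \right)} = - \frac{7}{6}$ ($Z{\left(k \right)} = \left(-7\right) \frac{1}{6} = - \frac{7}{6}$)
$n = 0$ ($n = - \frac{\left(-3\right) 0}{4} = \left(- \frac{1}{4}\right) 0 = 0$)
$E{\left(f \right)} = 0$
$\left(-2242 - 1635\right) + E{\left(Z{\left(6 \right)} \right)} = \left(-2242 - 1635\right) + 0 = -3877 + 0 = -3877$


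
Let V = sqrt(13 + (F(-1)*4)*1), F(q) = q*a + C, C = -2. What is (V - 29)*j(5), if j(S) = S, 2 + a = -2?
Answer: -145 + 5*sqrt(21) ≈ -122.09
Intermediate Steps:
a = -4 (a = -2 - 2 = -4)
F(q) = -2 - 4*q (F(q) = q*(-4) - 2 = -4*q - 2 = -2 - 4*q)
V = sqrt(21) (V = sqrt(13 + ((-2 - 4*(-1))*4)*1) = sqrt(13 + ((-2 + 4)*4)*1) = sqrt(13 + (2*4)*1) = sqrt(13 + 8*1) = sqrt(13 + 8) = sqrt(21) ≈ 4.5826)
(V - 29)*j(5) = (sqrt(21) - 29)*5 = (-29 + sqrt(21))*5 = -145 + 5*sqrt(21)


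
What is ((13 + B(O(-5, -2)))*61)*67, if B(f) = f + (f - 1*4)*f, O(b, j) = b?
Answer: 216611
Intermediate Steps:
B(f) = f + f*(-4 + f) (B(f) = f + (f - 4)*f = f + (-4 + f)*f = f + f*(-4 + f))
((13 + B(O(-5, -2)))*61)*67 = ((13 - 5*(-3 - 5))*61)*67 = ((13 - 5*(-8))*61)*67 = ((13 + 40)*61)*67 = (53*61)*67 = 3233*67 = 216611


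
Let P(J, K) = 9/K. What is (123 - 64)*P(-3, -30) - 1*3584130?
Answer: -35841477/10 ≈ -3.5841e+6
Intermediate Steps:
(123 - 64)*P(-3, -30) - 1*3584130 = (123 - 64)*(9/(-30)) - 1*3584130 = 59*(9*(-1/30)) - 3584130 = 59*(-3/10) - 3584130 = -177/10 - 3584130 = -35841477/10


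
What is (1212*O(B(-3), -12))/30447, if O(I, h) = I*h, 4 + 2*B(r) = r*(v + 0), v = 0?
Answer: 3232/3383 ≈ 0.95537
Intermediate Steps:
B(r) = -2 (B(r) = -2 + (r*(0 + 0))/2 = -2 + (r*0)/2 = -2 + (½)*0 = -2 + 0 = -2)
(1212*O(B(-3), -12))/30447 = (1212*(-2*(-12)))/30447 = (1212*24)*(1/30447) = 29088*(1/30447) = 3232/3383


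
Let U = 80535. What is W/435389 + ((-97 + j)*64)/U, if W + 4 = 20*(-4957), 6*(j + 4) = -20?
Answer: -32675398568/105192159345 ≈ -0.31063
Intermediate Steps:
j = -22/3 (j = -4 + (1/6)*(-20) = -4 - 10/3 = -22/3 ≈ -7.3333)
W = -99144 (W = -4 + 20*(-4957) = -4 - 99140 = -99144)
W/435389 + ((-97 + j)*64)/U = -99144/435389 + ((-97 - 22/3)*64)/80535 = -99144*1/435389 - 313/3*64*(1/80535) = -99144/435389 - 20032/3*1/80535 = -99144/435389 - 20032/241605 = -32675398568/105192159345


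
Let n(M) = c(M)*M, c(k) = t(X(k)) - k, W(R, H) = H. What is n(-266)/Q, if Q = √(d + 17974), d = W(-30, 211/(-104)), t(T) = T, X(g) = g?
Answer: 0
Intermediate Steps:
d = -211/104 (d = 211/(-104) = 211*(-1/104) = -211/104 ≈ -2.0288)
c(k) = 0 (c(k) = k - k = 0)
Q = √48596210/52 (Q = √(-211/104 + 17974) = √(1869085/104) = √48596210/52 ≈ 134.06)
n(M) = 0 (n(M) = 0*M = 0)
n(-266)/Q = 0/((√48596210/52)) = 0*(2*√48596210/1869085) = 0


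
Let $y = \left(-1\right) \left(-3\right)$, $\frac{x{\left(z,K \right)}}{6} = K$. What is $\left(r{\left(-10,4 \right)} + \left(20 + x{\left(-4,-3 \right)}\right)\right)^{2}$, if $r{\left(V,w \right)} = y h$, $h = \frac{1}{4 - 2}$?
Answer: $\frac{49}{4} \approx 12.25$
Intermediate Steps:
$x{\left(z,K \right)} = 6 K$
$y = 3$
$h = \frac{1}{2} \approx 0.5$
$r{\left(V,w \right)} = \frac{3}{2}$ ($r{\left(V,w \right)} = 3 \cdot \frac{1}{2} = \frac{3}{2}$)
$\left(r{\left(-10,4 \right)} + \left(20 + x{\left(-4,-3 \right)}\right)\right)^{2} = \left(\frac{3}{2} + \left(20 + 6 \left(-3\right)\right)\right)^{2} = \left(\frac{3}{2} + \left(20 - 18\right)\right)^{2} = \left(\frac{3}{2} + 2\right)^{2} = \left(\frac{7}{2}\right)^{2} = \frac{49}{4}$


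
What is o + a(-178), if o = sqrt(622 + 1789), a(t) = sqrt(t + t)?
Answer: sqrt(2411) + 2*I*sqrt(89) ≈ 49.102 + 18.868*I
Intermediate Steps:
a(t) = sqrt(2)*sqrt(t) (a(t) = sqrt(2*t) = sqrt(2)*sqrt(t))
o = sqrt(2411) ≈ 49.102
o + a(-178) = sqrt(2411) + sqrt(2)*sqrt(-178) = sqrt(2411) + sqrt(2)*(I*sqrt(178)) = sqrt(2411) + 2*I*sqrt(89)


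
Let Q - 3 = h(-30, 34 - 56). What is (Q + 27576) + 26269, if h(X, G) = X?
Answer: 53818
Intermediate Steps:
Q = -27 (Q = 3 - 30 = -27)
(Q + 27576) + 26269 = (-27 + 27576) + 26269 = 27549 + 26269 = 53818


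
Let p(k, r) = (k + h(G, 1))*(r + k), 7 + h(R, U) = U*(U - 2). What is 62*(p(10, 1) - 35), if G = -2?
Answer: -806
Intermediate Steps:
h(R, U) = -7 + U*(-2 + U) (h(R, U) = -7 + U*(U - 2) = -7 + U*(-2 + U))
p(k, r) = (-8 + k)*(k + r) (p(k, r) = (k + (-7 + 1² - 2*1))*(r + k) = (k + (-7 + 1 - 2))*(k + r) = (k - 8)*(k + r) = (-8 + k)*(k + r))
62*(p(10, 1) - 35) = 62*((10² - 8*10 - 8*1 + 10*1) - 35) = 62*((100 - 80 - 8 + 10) - 35) = 62*(22 - 35) = 62*(-13) = -806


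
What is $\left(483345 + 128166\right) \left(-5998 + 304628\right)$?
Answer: $182615529930$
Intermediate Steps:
$\left(483345 + 128166\right) \left(-5998 + 304628\right) = 611511 \cdot 298630 = 182615529930$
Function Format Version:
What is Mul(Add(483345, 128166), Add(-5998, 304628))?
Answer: 182615529930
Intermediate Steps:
Mul(Add(483345, 128166), Add(-5998, 304628)) = Mul(611511, 298630) = 182615529930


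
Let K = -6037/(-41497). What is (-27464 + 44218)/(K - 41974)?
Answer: -695240738/1741789041 ≈ -0.39915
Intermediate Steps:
K = 6037/41497 (K = -6037*(-1/41497) = 6037/41497 ≈ 0.14548)
(-27464 + 44218)/(K - 41974) = (-27464 + 44218)/(6037/41497 - 41974) = 16754/(-1741789041/41497) = 16754*(-41497/1741789041) = -695240738/1741789041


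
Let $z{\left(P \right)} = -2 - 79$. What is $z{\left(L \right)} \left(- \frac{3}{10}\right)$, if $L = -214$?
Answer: $\frac{243}{10} \approx 24.3$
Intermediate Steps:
$z{\left(P \right)} = -81$ ($z{\left(P \right)} = -2 - 79 = -81$)
$z{\left(L \right)} \left(- \frac{3}{10}\right) = - 81 \left(- \frac{3}{10}\right) = - 81 \left(\left(-3\right) \frac{1}{10}\right) = \left(-81\right) \left(- \frac{3}{10}\right) = \frac{243}{10}$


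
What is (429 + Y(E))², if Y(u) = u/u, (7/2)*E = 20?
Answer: 184900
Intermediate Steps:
E = 40/7 (E = (2/7)*20 = 40/7 ≈ 5.7143)
Y(u) = 1
(429 + Y(E))² = (429 + 1)² = 430² = 184900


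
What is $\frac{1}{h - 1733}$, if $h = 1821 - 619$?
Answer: $- \frac{1}{531} \approx -0.0018832$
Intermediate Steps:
$h = 1202$ ($h = 1821 - 619 = 1202$)
$\frac{1}{h - 1733} = \frac{1}{1202 - 1733} = \frac{1}{-531} = - \frac{1}{531}$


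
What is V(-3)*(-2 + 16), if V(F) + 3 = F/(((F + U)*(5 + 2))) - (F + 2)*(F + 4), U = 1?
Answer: -25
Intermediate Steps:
V(F) = -3 + F/(7 + 7*F) - (2 + F)*(4 + F) (V(F) = -3 + (F/(((F + 1)*(5 + 2))) - (F + 2)*(F + 4)) = -3 + (F/(((1 + F)*7)) - (2 + F)*(4 + F)) = -3 + (F/(7 + 7*F) - (2 + F)*(4 + F)) = -3 + F/(7 + 7*F) - (2 + F)*(4 + F))
V(-3)*(-2 + 16) = ((-11 - 1*(-3)³ - 7*(-3)² - 118/7*(-3))/(1 - 3))*(-2 + 16) = ((-11 - 1*(-27) - 7*9 + 354/7)/(-2))*14 = -(-11 + 27 - 63 + 354/7)/2*14 = -½*25/7*14 = -25/14*14 = -25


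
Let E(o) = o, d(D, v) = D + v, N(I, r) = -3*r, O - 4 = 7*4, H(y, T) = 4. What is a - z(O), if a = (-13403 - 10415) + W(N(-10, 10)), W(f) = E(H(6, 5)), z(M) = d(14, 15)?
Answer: -23843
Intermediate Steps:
O = 32 (O = 4 + 7*4 = 4 + 28 = 32)
z(M) = 29 (z(M) = 14 + 15 = 29)
W(f) = 4
a = -23814 (a = (-13403 - 10415) + 4 = -23818 + 4 = -23814)
a - z(O) = -23814 - 1*29 = -23814 - 29 = -23843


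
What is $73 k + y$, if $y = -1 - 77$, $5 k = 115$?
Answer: $1601$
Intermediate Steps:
$k = 23$ ($k = \frac{1}{5} \cdot 115 = 23$)
$y = -78$
$73 k + y = 73 \cdot 23 - 78 = 1679 - 78 = 1601$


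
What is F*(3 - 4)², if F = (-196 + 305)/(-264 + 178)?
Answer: -109/86 ≈ -1.2674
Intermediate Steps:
F = -109/86 (F = 109/(-86) = 109*(-1/86) = -109/86 ≈ -1.2674)
F*(3 - 4)² = -109*(3 - 4)²/86 = -109/86*(-1)² = -109/86*1 = -109/86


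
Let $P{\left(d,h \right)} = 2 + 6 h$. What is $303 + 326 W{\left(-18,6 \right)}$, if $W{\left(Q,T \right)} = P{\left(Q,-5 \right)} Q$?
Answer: $164607$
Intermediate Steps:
$W{\left(Q,T \right)} = - 28 Q$ ($W{\left(Q,T \right)} = \left(2 + 6 \left(-5\right)\right) Q = \left(2 - 30\right) Q = - 28 Q$)
$303 + 326 W{\left(-18,6 \right)} = 303 + 326 \left(\left(-28\right) \left(-18\right)\right) = 303 + 326 \cdot 504 = 303 + 164304 = 164607$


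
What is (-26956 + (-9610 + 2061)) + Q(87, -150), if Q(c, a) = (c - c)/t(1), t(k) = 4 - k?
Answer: -34505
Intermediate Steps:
Q(c, a) = 0 (Q(c, a) = (c - c)/(4 - 1*1) = 0/(4 - 1) = 0/3 = 0*(1/3) = 0)
(-26956 + (-9610 + 2061)) + Q(87, -150) = (-26956 + (-9610 + 2061)) + 0 = (-26956 - 7549) + 0 = -34505 + 0 = -34505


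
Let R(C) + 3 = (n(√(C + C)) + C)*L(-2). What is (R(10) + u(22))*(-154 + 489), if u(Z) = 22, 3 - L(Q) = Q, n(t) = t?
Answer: 23115 + 3350*√5 ≈ 30606.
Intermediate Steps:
L(Q) = 3 - Q
R(C) = -3 + 5*C + 5*√2*√C (R(C) = -3 + (√(C + C) + C)*(3 - 1*(-2)) = -3 + (√(2*C) + C)*(3 + 2) = -3 + (√2*√C + C)*5 = -3 + (C + √2*√C)*5 = -3 + (5*C + 5*√2*√C) = -3 + 5*C + 5*√2*√C)
(R(10) + u(22))*(-154 + 489) = ((-3 + 5*10 + 5*√2*√10) + 22)*(-154 + 489) = ((-3 + 50 + 10*√5) + 22)*335 = ((47 + 10*√5) + 22)*335 = (69 + 10*√5)*335 = 23115 + 3350*√5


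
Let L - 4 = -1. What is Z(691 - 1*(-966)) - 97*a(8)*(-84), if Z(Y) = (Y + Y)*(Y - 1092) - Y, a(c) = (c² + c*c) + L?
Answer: 2938141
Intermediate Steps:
L = 3 (L = 4 - 1 = 3)
a(c) = 3 + 2*c² (a(c) = (c² + c*c) + 3 = (c² + c²) + 3 = 2*c² + 3 = 3 + 2*c²)
Z(Y) = -Y + 2*Y*(-1092 + Y) (Z(Y) = (2*Y)*(-1092 + Y) - Y = 2*Y*(-1092 + Y) - Y = -Y + 2*Y*(-1092 + Y))
Z(691 - 1*(-966)) - 97*a(8)*(-84) = (691 - 1*(-966))*(-2185 + 2*(691 - 1*(-966))) - 97*(3 + 2*8²)*(-84) = (691 + 966)*(-2185 + 2*(691 + 966)) - 97*(3 + 2*64)*(-84) = 1657*(-2185 + 2*1657) - 97*(3 + 128)*(-84) = 1657*(-2185 + 3314) - 97*131*(-84) = 1657*1129 - 12707*(-84) = 1870753 - 1*(-1067388) = 1870753 + 1067388 = 2938141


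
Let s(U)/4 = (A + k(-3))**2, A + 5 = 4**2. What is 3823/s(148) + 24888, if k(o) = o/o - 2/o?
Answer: 143787495/5776 ≈ 24894.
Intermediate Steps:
k(o) = 1 - 2/o
A = 11 (A = -5 + 4**2 = -5 + 16 = 11)
s(U) = 5776/9 (s(U) = 4*(11 + (-2 - 3)/(-3))**2 = 4*(11 - 1/3*(-5))**2 = 4*(11 + 5/3)**2 = 4*(38/3)**2 = 4*(1444/9) = 5776/9)
3823/s(148) + 24888 = 3823/(5776/9) + 24888 = 3823*(9/5776) + 24888 = 34407/5776 + 24888 = 143787495/5776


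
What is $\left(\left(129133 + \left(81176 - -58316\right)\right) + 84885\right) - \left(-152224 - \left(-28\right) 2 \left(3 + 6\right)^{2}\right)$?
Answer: $501198$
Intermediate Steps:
$\left(\left(129133 + \left(81176 - -58316\right)\right) + 84885\right) - \left(-152224 - \left(-28\right) 2 \left(3 + 6\right)^{2}\right) = \left(\left(129133 + \left(81176 + 58316\right)\right) + 84885\right) - \left(-152224 - - 56 \cdot 9^{2}\right) = \left(\left(129133 + 139492\right) + 84885\right) - \left(-152224 - \left(-56\right) 81\right) = \left(268625 + 84885\right) - \left(-152224 - -4536\right) = 353510 - \left(-152224 + 4536\right) = 353510 - -147688 = 353510 + 147688 = 501198$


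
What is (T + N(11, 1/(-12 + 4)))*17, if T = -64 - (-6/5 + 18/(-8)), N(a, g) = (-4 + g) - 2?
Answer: -45339/40 ≈ -1133.5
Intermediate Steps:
N(a, g) = -6 + g
T = -1211/20 (T = -64 - (-6*⅕ + 18*(-⅛)) = -64 - (-6/5 - 9/4) = -64 - 1*(-69/20) = -64 + 69/20 = -1211/20 ≈ -60.550)
(T + N(11, 1/(-12 + 4)))*17 = (-1211/20 + (-6 + 1/(-12 + 4)))*17 = (-1211/20 + (-6 + 1/(-8)))*17 = (-1211/20 + (-6 - ⅛))*17 = (-1211/20 - 49/8)*17 = -2667/40*17 = -45339/40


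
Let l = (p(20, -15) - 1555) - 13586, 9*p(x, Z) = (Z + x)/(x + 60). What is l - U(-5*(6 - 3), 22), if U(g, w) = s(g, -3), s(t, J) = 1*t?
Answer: -2178143/144 ≈ -15126.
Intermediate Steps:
p(x, Z) = (Z + x)/(9*(60 + x)) (p(x, Z) = ((Z + x)/(x + 60))/9 = ((Z + x)/(60 + x))/9 = (Z + x)/(9*(60 + x)))
s(t, J) = t
U(g, w) = g
l = -2180303/144 (l = ((-15 + 20)/(9*(60 + 20)) - 1555) - 13586 = ((⅑)*5/80 - 1555) - 13586 = ((⅑)*(1/80)*5 - 1555) - 13586 = (1/144 - 1555) - 13586 = -223919/144 - 13586 = -2180303/144 ≈ -15141.)
l - U(-5*(6 - 3), 22) = -2180303/144 - (-5)*(6 - 3) = -2180303/144 - (-5)*3 = -2180303/144 - 1*(-15) = -2180303/144 + 15 = -2178143/144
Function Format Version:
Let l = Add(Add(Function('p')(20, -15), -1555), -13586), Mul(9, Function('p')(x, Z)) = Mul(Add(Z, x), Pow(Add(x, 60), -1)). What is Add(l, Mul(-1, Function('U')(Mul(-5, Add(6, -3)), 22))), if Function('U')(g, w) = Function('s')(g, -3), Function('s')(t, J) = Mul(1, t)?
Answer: Rational(-2178143, 144) ≈ -15126.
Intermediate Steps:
Function('p')(x, Z) = Mul(Rational(1, 9), Pow(Add(60, x), -1), Add(Z, x)) (Function('p')(x, Z) = Mul(Rational(1, 9), Mul(Add(Z, x), Pow(Add(x, 60), -1))) = Mul(Rational(1, 9), Mul(Add(Z, x), Pow(Add(60, x), -1))) = Mul(Rational(1, 9), Mul(Pow(Add(60, x), -1), Add(Z, x))) = Mul(Rational(1, 9), Pow(Add(60, x), -1), Add(Z, x)))
Function('s')(t, J) = t
Function('U')(g, w) = g
l = Rational(-2180303, 144) (l = Add(Add(Mul(Rational(1, 9), Pow(Add(60, 20), -1), Add(-15, 20)), -1555), -13586) = Add(Add(Mul(Rational(1, 9), Pow(80, -1), 5), -1555), -13586) = Add(Add(Mul(Rational(1, 9), Rational(1, 80), 5), -1555), -13586) = Add(Add(Rational(1, 144), -1555), -13586) = Add(Rational(-223919, 144), -13586) = Rational(-2180303, 144) ≈ -15141.)
Add(l, Mul(-1, Function('U')(Mul(-5, Add(6, -3)), 22))) = Add(Rational(-2180303, 144), Mul(-1, Mul(-5, Add(6, -3)))) = Add(Rational(-2180303, 144), Mul(-1, Mul(-5, 3))) = Add(Rational(-2180303, 144), Mul(-1, -15)) = Add(Rational(-2180303, 144), 15) = Rational(-2178143, 144)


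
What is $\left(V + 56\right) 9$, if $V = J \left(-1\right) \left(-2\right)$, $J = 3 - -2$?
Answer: $594$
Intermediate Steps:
$J = 5$ ($J = 3 + 2 = 5$)
$V = 10$ ($V = 5 \left(-1\right) \left(-2\right) = \left(-5\right) \left(-2\right) = 10$)
$\left(V + 56\right) 9 = \left(10 + 56\right) 9 = 66 \cdot 9 = 594$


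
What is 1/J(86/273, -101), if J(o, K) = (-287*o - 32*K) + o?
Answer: 21/65980 ≈ 0.00031828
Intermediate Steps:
J(o, K) = -286*o - 32*K
1/J(86/273, -101) = 1/(-24596/273 - 32*(-101)) = 1/(-24596/273 + 3232) = 1/(-286*86/273 + 3232) = 1/(-1892/21 + 3232) = 1/(65980/21) = 21/65980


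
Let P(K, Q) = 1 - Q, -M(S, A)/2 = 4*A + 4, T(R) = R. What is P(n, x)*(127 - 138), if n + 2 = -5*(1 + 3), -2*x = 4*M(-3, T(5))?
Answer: 1045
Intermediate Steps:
M(S, A) = -8 - 8*A (M(S, A) = -2*(4*A + 4) = -2*(4 + 4*A) = -8 - 8*A)
x = 96 (x = -2*(-8 - 8*5) = -2*(-8 - 40) = -2*(-48) = -½*(-192) = 96)
n = -22 (n = -2 - 5*(1 + 3) = -2 - 5*4 = -2 - 20 = -22)
P(n, x)*(127 - 138) = (1 - 1*96)*(127 - 138) = (1 - 96)*(-11) = -95*(-11) = 1045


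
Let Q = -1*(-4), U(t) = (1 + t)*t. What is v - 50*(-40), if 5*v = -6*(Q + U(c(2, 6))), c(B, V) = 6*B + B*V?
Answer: 6376/5 ≈ 1275.2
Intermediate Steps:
U(t) = t*(1 + t)
Q = 4
v = -3624/5 (v = (-6*(4 + (2*(6 + 6))*(1 + 2*(6 + 6))))/5 = (-6*(4 + (2*12)*(1 + 2*12)))/5 = (-6*(4 + 24*(1 + 24)))/5 = (-6*(4 + 24*25))/5 = (-6*(4 + 600))/5 = (-6*604)/5 = (⅕)*(-3624) = -3624/5 ≈ -724.80)
v - 50*(-40) = -3624/5 - 50*(-40) = -3624/5 + 2000 = 6376/5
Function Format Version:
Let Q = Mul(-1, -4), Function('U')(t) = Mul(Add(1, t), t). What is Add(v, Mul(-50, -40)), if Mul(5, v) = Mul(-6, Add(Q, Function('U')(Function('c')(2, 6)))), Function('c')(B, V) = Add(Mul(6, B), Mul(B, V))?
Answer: Rational(6376, 5) ≈ 1275.2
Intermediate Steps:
Function('U')(t) = Mul(t, Add(1, t))
Q = 4
v = Rational(-3624, 5) (v = Mul(Rational(1, 5), Mul(-6, Add(4, Mul(Mul(2, Add(6, 6)), Add(1, Mul(2, Add(6, 6))))))) = Mul(Rational(1, 5), Mul(-6, Add(4, Mul(Mul(2, 12), Add(1, Mul(2, 12)))))) = Mul(Rational(1, 5), Mul(-6, Add(4, Mul(24, Add(1, 24))))) = Mul(Rational(1, 5), Mul(-6, Add(4, Mul(24, 25)))) = Mul(Rational(1, 5), Mul(-6, Add(4, 600))) = Mul(Rational(1, 5), Mul(-6, 604)) = Mul(Rational(1, 5), -3624) = Rational(-3624, 5) ≈ -724.80)
Add(v, Mul(-50, -40)) = Add(Rational(-3624, 5), Mul(-50, -40)) = Add(Rational(-3624, 5), 2000) = Rational(6376, 5)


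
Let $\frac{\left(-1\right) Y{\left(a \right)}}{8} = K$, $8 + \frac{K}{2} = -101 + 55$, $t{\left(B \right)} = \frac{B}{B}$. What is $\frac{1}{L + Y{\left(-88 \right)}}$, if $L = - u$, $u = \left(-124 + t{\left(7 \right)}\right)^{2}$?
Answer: $- \frac{1}{14265} \approx -7.0102 \cdot 10^{-5}$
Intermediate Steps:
$t{\left(B \right)} = 1$
$u = 15129$ ($u = \left(-124 + 1\right)^{2} = \left(-123\right)^{2} = 15129$)
$K = -108$ ($K = -16 + 2 \left(-101 + 55\right) = -16 + 2 \left(-46\right) = -16 - 92 = -108$)
$Y{\left(a \right)} = 864$ ($Y{\left(a \right)} = \left(-8\right) \left(-108\right) = 864$)
$L = -15129$ ($L = \left(-1\right) 15129 = -15129$)
$\frac{1}{L + Y{\left(-88 \right)}} = \frac{1}{-15129 + 864} = \frac{1}{-14265} = - \frac{1}{14265}$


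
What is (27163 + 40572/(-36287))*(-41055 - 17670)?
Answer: -57880722948525/36287 ≈ -1.5951e+9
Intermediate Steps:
(27163 + 40572/(-36287))*(-41055 - 17670) = (27163 + 40572*(-1/36287))*(-58725) = (27163 - 40572/36287)*(-58725) = (985623209/36287)*(-58725) = -57880722948525/36287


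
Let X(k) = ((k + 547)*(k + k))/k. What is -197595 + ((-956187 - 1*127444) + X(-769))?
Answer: -1281670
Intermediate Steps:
X(k) = 1094 + 2*k (X(k) = ((547 + k)*(2*k))/k = (2*k*(547 + k))/k = 1094 + 2*k)
-197595 + ((-956187 - 1*127444) + X(-769)) = -197595 + ((-956187 - 1*127444) + (1094 + 2*(-769))) = -197595 + ((-956187 - 127444) + (1094 - 1538)) = -197595 + (-1083631 - 444) = -197595 - 1084075 = -1281670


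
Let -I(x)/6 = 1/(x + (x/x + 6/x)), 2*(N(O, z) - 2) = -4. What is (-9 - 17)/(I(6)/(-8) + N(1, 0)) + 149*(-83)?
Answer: -37933/3 ≈ -12644.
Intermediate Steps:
N(O, z) = 0 (N(O, z) = 2 + (½)*(-4) = 2 - 2 = 0)
I(x) = -6/(1 + x + 6/x) (I(x) = -6/(x + (x/x + 6/x)) = -6/(x + (1 + 6/x)) = -6/(1 + x + 6/x))
(-9 - 17)/(I(6)/(-8) + N(1, 0)) + 149*(-83) = (-9 - 17)/(-6*6/(6 + 6 + 6²)/(-8) + 0) + 149*(-83) = -26/(-6*6/(6 + 6 + 36)*(-⅛) + 0) - 12367 = -26/(-6*6/48*(-⅛) + 0) - 12367 = -26/(-6*6*1/48*(-⅛) + 0) - 12367 = -26/(-¾*(-⅛) + 0) - 12367 = -26/(3/32 + 0) - 12367 = -26/3/32 - 12367 = -26*32/3 - 12367 = -832/3 - 12367 = -37933/3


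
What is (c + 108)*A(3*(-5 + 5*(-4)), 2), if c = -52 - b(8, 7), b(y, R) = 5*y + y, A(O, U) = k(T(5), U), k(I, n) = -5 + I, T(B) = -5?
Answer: -80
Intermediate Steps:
A(O, U) = -10 (A(O, U) = -5 - 5 = -10)
b(y, R) = 6*y
c = -100 (c = -52 - 6*8 = -52 - 1*48 = -52 - 48 = -100)
(c + 108)*A(3*(-5 + 5*(-4)), 2) = (-100 + 108)*(-10) = 8*(-10) = -80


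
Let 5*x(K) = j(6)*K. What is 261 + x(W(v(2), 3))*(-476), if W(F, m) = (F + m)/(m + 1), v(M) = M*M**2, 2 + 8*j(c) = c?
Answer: 1301/10 ≈ 130.10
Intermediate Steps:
j(c) = -1/4 + c/8
v(M) = M**3
W(F, m) = (F + m)/(1 + m)
x(K) = K/10 (x(K) = ((-1/4 + (1/8)*6)*K)/5 = ((-1/4 + 3/4)*K)/5 = (K/2)/5 = K/10)
261 + x(W(v(2), 3))*(-476) = 261 + (((2**3 + 3)/(1 + 3))/10)*(-476) = 261 + (((8 + 3)/4)/10)*(-476) = 261 + (((1/4)*11)/10)*(-476) = 261 + ((1/10)*(11/4))*(-476) = 261 + (11/40)*(-476) = 261 - 1309/10 = 1301/10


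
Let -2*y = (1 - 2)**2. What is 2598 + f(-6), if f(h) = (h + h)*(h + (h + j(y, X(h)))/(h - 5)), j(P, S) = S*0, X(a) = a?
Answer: 29298/11 ≈ 2663.5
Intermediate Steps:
y = -1/2 (y = -(1 - 2)**2/2 = -1/2*(-1)**2 = -1/2*1 = -1/2 ≈ -0.50000)
j(P, S) = 0
f(h) = 2*h*(h + h/(-5 + h)) (f(h) = (h + h)*(h + (h + 0)/(h - 5)) = (2*h)*(h + h/(-5 + h)) = 2*h*(h + h/(-5 + h)))
2598 + f(-6) = 2598 + 2*(-6)**2*(-4 - 6)/(-5 - 6) = 2598 + 2*36*(-10)/(-11) = 2598 + 2*36*(-1/11)*(-10) = 2598 + 720/11 = 29298/11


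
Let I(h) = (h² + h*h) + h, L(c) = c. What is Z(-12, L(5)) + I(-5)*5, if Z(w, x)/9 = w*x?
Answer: -315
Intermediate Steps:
Z(w, x) = 9*w*x (Z(w, x) = 9*(w*x) = 9*w*x)
I(h) = h + 2*h² (I(h) = (h² + h²) + h = 2*h² + h = h + 2*h²)
Z(-12, L(5)) + I(-5)*5 = 9*(-12)*5 - 5*(1 + 2*(-5))*5 = -540 - 5*(1 - 10)*5 = -540 - 5*(-9)*5 = -540 + 45*5 = -540 + 225 = -315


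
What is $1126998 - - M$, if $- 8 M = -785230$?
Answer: $\frac{4900607}{4} \approx 1.2252 \cdot 10^{6}$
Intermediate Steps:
$M = \frac{392615}{4}$ ($M = \left(- \frac{1}{8}\right) \left(-785230\right) = \frac{392615}{4} \approx 98154.0$)
$1126998 - - M = 1126998 - \left(-1\right) \frac{392615}{4} = 1126998 - - \frac{392615}{4} = 1126998 + \frac{392615}{4} = \frac{4900607}{4}$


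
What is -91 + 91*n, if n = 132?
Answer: 11921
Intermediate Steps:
-91 + 91*n = -91 + 91*132 = -91 + 12012 = 11921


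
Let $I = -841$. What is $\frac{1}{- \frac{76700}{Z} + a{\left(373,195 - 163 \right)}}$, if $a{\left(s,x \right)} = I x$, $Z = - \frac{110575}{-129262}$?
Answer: $- \frac{4423}{515607592} \approx -8.5782 \cdot 10^{-6}$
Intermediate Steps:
$Z = \frac{110575}{129262}$ ($Z = \left(-110575\right) \left(- \frac{1}{129262}\right) = \frac{110575}{129262} \approx 0.85543$)
$a{\left(s,x \right)} = - 841 x$
$\frac{1}{- \frac{76700}{Z} + a{\left(373,195 - 163 \right)}} = \frac{1}{- \frac{76700}{\frac{110575}{129262}} - 841 \left(195 - 163\right)} = \frac{1}{\left(-76700\right) \frac{129262}{110575} - 26912} = \frac{1}{- \frac{396575816}{4423} - 26912} = \frac{1}{- \frac{515607592}{4423}} = - \frac{4423}{515607592}$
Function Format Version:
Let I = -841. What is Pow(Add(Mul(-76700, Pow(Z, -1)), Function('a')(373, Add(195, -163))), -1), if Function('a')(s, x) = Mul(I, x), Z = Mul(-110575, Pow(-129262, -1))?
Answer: Rational(-4423, 515607592) ≈ -8.5782e-6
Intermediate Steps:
Z = Rational(110575, 129262) (Z = Mul(-110575, Rational(-1, 129262)) = Rational(110575, 129262) ≈ 0.85543)
Function('a')(s, x) = Mul(-841, x)
Pow(Add(Mul(-76700, Pow(Z, -1)), Function('a')(373, Add(195, -163))), -1) = Pow(Add(Mul(-76700, Pow(Rational(110575, 129262), -1)), Mul(-841, Add(195, -163))), -1) = Pow(Add(Mul(-76700, Rational(129262, 110575)), Mul(-841, 32)), -1) = Pow(Add(Rational(-396575816, 4423), -26912), -1) = Pow(Rational(-515607592, 4423), -1) = Rational(-4423, 515607592)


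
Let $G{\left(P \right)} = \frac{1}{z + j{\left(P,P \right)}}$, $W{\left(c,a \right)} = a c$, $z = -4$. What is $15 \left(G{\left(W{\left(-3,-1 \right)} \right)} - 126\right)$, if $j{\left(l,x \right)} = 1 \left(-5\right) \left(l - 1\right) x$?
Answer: $- \frac{64275}{34} \approx -1890.4$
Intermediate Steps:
$j{\left(l,x \right)} = - 5 x \left(-1 + l\right)$ ($j{\left(l,x \right)} = - 5 \left(-1 + l\right) x = - 5 x \left(-1 + l\right)$)
$G{\left(P \right)} = \frac{1}{-4 + 5 P \left(1 - P\right)}$
$15 \left(G{\left(W{\left(-3,-1 \right)} \right)} - 126\right) = 15 \left(- \frac{1}{4 + 5 \left(\left(-1\right) \left(-3\right)\right) \left(-1 - -3\right)} - 126\right) = 15 \left(- \frac{1}{4 + 5 \cdot 3 \left(-1 + 3\right)} - 126\right) = 15 \left(- \frac{1}{4 + 5 \cdot 3 \cdot 2} - 126\right) = 15 \left(- \frac{1}{4 + 30} - 126\right) = 15 \left(- \frac{1}{34} - 126\right) = 15 \left(- \frac{4285}{34}\right) = - \frac{64275}{34}$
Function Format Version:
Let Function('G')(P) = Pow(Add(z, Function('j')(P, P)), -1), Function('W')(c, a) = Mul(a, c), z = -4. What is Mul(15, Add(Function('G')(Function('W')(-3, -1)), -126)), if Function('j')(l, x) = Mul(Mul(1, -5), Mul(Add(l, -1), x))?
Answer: Rational(-64275, 34) ≈ -1890.4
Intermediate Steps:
Function('j')(l, x) = Mul(-5, x, Add(-1, l)) (Function('j')(l, x) = Mul(-5, Mul(Add(-1, l), x)) = Mul(-5, Mul(x, Add(-1, l))) = Mul(-5, x, Add(-1, l)))
Function('G')(P) = Pow(Add(-4, Mul(5, P, Add(1, Mul(-1, P)))), -1)
Mul(15, Add(Function('G')(Function('W')(-3, -1)), -126)) = Mul(15, Add(Mul(-1, Pow(Add(4, Mul(5, Mul(-1, -3), Add(-1, Mul(-1, -3)))), -1)), -126)) = Mul(15, Add(Mul(-1, Pow(Add(4, Mul(5, 3, Add(-1, 3))), -1)), -126)) = Mul(15, Add(Mul(-1, Pow(Add(4, Mul(5, 3, 2)), -1)), -126)) = Mul(15, Add(Mul(-1, Pow(Add(4, 30), -1)), -126)) = Mul(15, Add(Mul(-1, Pow(34, -1)), -126)) = Mul(15, Add(Mul(-1, Rational(1, 34)), -126)) = Mul(15, Add(Rational(-1, 34), -126)) = Mul(15, Rational(-4285, 34)) = Rational(-64275, 34)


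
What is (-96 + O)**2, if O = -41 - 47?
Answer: 33856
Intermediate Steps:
O = -88
(-96 + O)**2 = (-96 - 88)**2 = (-184)**2 = 33856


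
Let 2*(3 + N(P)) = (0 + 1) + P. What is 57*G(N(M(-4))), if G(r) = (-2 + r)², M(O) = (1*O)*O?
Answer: 2793/4 ≈ 698.25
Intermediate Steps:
M(O) = O² (M(O) = O*O = O²)
N(P) = -5/2 + P/2 (N(P) = -3 + ((0 + 1) + P)/2 = -3 + (1 + P)/2 = -3 + (½ + P/2) = -5/2 + P/2)
57*G(N(M(-4))) = 57*(-2 + (-5/2 + (½)*(-4)²))² = 57*(-2 + (-5/2 + (½)*16))² = 57*(-2 + (-5/2 + 8))² = 57*(-2 + 11/2)² = 57*(7/2)² = 57*(49/4) = 2793/4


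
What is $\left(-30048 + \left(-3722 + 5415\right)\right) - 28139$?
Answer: $-56494$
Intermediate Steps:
$\left(-30048 + \left(-3722 + 5415\right)\right) - 28139 = \left(-30048 + 1693\right) - 28139 = -28355 - 28139 = -56494$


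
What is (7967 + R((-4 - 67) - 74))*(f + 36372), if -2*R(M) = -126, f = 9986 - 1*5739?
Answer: 326170570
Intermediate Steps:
f = 4247 (f = 9986 - 5739 = 4247)
R(M) = 63 (R(M) = -1/2*(-126) = 63)
(7967 + R((-4 - 67) - 74))*(f + 36372) = (7967 + 63)*(4247 + 36372) = 8030*40619 = 326170570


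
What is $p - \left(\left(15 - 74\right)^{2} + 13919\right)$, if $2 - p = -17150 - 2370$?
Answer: $2122$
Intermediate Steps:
$p = 19522$ ($p = 2 - \left(-17150 - 2370\right) = 2 - -19520 = 2 + 19520 = 19522$)
$p - \left(\left(15 - 74\right)^{2} + 13919\right) = 19522 - \left(\left(15 - 74\right)^{2} + 13919\right) = 19522 - \left(\left(-59\right)^{2} + 13919\right) = 19522 - \left(3481 + 13919\right) = 19522 - 17400 = 2122$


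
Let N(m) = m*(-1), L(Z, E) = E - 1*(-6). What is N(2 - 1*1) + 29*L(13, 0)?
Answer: 173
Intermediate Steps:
L(Z, E) = 6 + E (L(Z, E) = E + 6 = 6 + E)
N(m) = -m
N(2 - 1*1) + 29*L(13, 0) = -(2 - 1*1) + 29*(6 + 0) = -(2 - 1) + 29*6 = -1*1 + 174 = -1 + 174 = 173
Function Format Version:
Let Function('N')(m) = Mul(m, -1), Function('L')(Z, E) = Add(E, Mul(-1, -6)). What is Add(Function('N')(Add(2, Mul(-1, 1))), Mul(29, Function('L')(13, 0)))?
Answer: 173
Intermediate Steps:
Function('L')(Z, E) = Add(6, E) (Function('L')(Z, E) = Add(E, 6) = Add(6, E))
Function('N')(m) = Mul(-1, m)
Add(Function('N')(Add(2, Mul(-1, 1))), Mul(29, Function('L')(13, 0))) = Add(Mul(-1, Add(2, Mul(-1, 1))), Mul(29, Add(6, 0))) = Add(Mul(-1, Add(2, -1)), Mul(29, 6)) = Add(Mul(-1, 1), 174) = Add(-1, 174) = 173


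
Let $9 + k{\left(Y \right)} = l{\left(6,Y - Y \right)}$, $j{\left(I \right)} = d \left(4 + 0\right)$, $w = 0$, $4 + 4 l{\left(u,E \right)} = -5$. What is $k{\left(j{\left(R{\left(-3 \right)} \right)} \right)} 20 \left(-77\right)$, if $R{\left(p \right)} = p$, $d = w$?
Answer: $17325$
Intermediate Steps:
$l{\left(u,E \right)} = - \frac{9}{4}$ ($l{\left(u,E \right)} = -1 + \frac{1}{4} \left(-5\right) = -1 - \frac{5}{4} = - \frac{9}{4}$)
$d = 0$
$j{\left(I \right)} = 0$ ($j{\left(I \right)} = 0 \left(4 + 0\right) = 0 \cdot 4 = 0$)
$k{\left(Y \right)} = - \frac{45}{4}$ ($k{\left(Y \right)} = -9 - \frac{9}{4} = - \frac{45}{4}$)
$k{\left(j{\left(R{\left(-3 \right)} \right)} \right)} 20 \left(-77\right) = \left(- \frac{45}{4}\right) 20 \left(-77\right) = \left(-225\right) \left(-77\right) = 17325$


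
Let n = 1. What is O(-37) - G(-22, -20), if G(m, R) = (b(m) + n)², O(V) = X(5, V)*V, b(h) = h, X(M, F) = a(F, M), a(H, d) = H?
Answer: 928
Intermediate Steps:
X(M, F) = F
O(V) = V² (O(V) = V*V = V²)
G(m, R) = (1 + m)² (G(m, R) = (m + 1)² = (1 + m)²)
O(-37) - G(-22, -20) = (-37)² - (1 - 22)² = 1369 - 1*(-21)² = 1369 - 1*441 = 1369 - 441 = 928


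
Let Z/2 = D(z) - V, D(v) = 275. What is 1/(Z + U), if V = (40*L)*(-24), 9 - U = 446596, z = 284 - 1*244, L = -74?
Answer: -1/588117 ≈ -1.7003e-6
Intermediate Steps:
z = 40 (z = 284 - 244 = 40)
U = -446587 (U = 9 - 1*446596 = 9 - 446596 = -446587)
V = 71040 (V = (40*(-74))*(-24) = -2960*(-24) = 71040)
Z = -141530 (Z = 2*(275 - 1*71040) = 2*(275 - 71040) = 2*(-70765) = -141530)
1/(Z + U) = 1/(-141530 - 446587) = 1/(-588117) = -1/588117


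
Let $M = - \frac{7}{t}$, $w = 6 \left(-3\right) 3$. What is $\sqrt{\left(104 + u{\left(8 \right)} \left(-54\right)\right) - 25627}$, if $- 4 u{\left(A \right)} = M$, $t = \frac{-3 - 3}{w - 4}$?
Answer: $\frac{i \sqrt{105746}}{2} \approx 162.59 i$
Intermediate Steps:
$w = -54$ ($w = \left(-18\right) 3 = -54$)
$t = \frac{3}{29}$ ($t = \frac{-3 - 3}{-54 - 4} = - \frac{6}{-58} = \left(-6\right) \left(- \frac{1}{58}\right) = \frac{3}{29} \approx 0.10345$)
$M = - \frac{203}{3}$ ($M = - \frac{7}{\frac{3}{29}} = \left(-7\right) \frac{29}{3} = - \frac{203}{3} \approx -67.667$)
$u{\left(A \right)} = \frac{203}{12}$ ($u{\left(A \right)} = \left(- \frac{1}{4}\right) \left(- \frac{203}{3}\right) = \frac{203}{12}$)
$\sqrt{\left(104 + u{\left(8 \right)} \left(-54\right)\right) - 25627} = \sqrt{\left(104 + \frac{203}{12} \left(-54\right)\right) - 25627} = \sqrt{\left(104 - \frac{1827}{2}\right) - 25627} = \sqrt{- \frac{1619}{2} - 25627} = \sqrt{- \frac{52873}{2}} = \frac{i \sqrt{105746}}{2}$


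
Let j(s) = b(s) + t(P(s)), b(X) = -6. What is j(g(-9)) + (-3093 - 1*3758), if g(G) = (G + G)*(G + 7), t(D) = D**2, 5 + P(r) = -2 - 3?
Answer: -6757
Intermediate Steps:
P(r) = -10 (P(r) = -5 + (-2 - 3) = -5 - 5 = -10)
g(G) = 2*G*(7 + G) (g(G) = (2*G)*(7 + G) = 2*G*(7 + G))
j(s) = 94 (j(s) = -6 + (-10)**2 = -6 + 100 = 94)
j(g(-9)) + (-3093 - 1*3758) = 94 + (-3093 - 1*3758) = 94 + (-3093 - 3758) = 94 - 6851 = -6757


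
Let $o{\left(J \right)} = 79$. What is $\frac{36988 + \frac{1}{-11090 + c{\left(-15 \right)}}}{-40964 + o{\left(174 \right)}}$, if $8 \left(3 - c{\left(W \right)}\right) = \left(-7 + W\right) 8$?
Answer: $- \frac{409272219}{452392525} \approx -0.90468$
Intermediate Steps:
$c{\left(W \right)} = 10 - W$ ($c{\left(W \right)} = 3 - \frac{\left(-7 + W\right) 8}{8} = 3 - \frac{-56 + 8 W}{8} = 3 - \left(-7 + W\right) = 10 - W$)
$\frac{36988 + \frac{1}{-11090 + c{\left(-15 \right)}}}{-40964 + o{\left(174 \right)}} = \frac{36988 + \frac{1}{-11090 + \left(10 - -15\right)}}{-40964 + 79} = \frac{36988 + \frac{1}{-11090 + \left(10 + 15\right)}}{-40885} = \left(36988 + \frac{1}{-11090 + 25}\right) \left(- \frac{1}{40885}\right) = \left(36988 + \frac{1}{-11065}\right) \left(- \frac{1}{40885}\right) = \left(36988 - \frac{1}{11065}\right) \left(- \frac{1}{40885}\right) = \frac{409272219}{11065} \left(- \frac{1}{40885}\right) = - \frac{409272219}{452392525}$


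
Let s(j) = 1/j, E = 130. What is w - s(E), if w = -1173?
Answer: -152491/130 ≈ -1173.0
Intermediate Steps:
w - s(E) = -1173 - 1/130 = -152491/130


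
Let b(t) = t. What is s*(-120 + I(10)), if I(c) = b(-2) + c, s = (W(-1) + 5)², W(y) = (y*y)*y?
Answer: -1792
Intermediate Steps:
W(y) = y³ (W(y) = y²*y = y³)
s = 16 (s = ((-1)³ + 5)² = (-1 + 5)² = 4² = 16)
I(c) = -2 + c
s*(-120 + I(10)) = 16*(-120 + (-2 + 10)) = 16*(-120 + 8) = 16*(-112) = -1792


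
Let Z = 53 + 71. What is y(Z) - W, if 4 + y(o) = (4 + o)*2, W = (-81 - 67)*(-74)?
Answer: -10700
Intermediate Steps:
Z = 124
W = 10952 (W = -148*(-74) = 10952)
y(o) = 4 + 2*o (y(o) = -4 + (4 + o)*2 = -4 + (8 + 2*o) = 4 + 2*o)
y(Z) - W = (4 + 2*124) - 1*10952 = (4 + 248) - 10952 = 252 - 10952 = -10700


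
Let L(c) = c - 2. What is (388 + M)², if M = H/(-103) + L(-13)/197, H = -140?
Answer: 62393300517249/411724681 ≈ 1.5154e+5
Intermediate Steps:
L(c) = -2 + c
M = 26035/20291 (M = -140/(-103) + (-2 - 13)/197 = -140*(-1/103) - 15*1/197 = 140/103 - 15/197 = 26035/20291 ≈ 1.2831)
(388 + M)² = (388 + 26035/20291)² = (7898943/20291)² = 62393300517249/411724681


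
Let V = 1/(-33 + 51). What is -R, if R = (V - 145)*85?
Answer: 221765/18 ≈ 12320.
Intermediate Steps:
V = 1/18 ≈ 0.055556
R = -221765/18 (R = (1/18 - 145)*85 = -2609/18*85 = -221765/18 ≈ -12320.)
-R = -1*(-221765/18) = 221765/18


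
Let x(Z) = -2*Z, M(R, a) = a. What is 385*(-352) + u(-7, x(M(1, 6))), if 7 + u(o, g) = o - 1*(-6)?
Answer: -135528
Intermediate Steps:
u(o, g) = -1 + o (u(o, g) = -7 + (o - 1*(-6)) = -7 + (o + 6) = -7 + (6 + o) = -1 + o)
385*(-352) + u(-7, x(M(1, 6))) = 385*(-352) + (-1 - 7) = -135520 - 8 = -135528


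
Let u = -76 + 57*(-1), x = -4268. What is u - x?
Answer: 4135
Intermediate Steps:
u = -133 (u = -76 - 57 = -133)
u - x = -133 - 1*(-4268) = -133 + 4268 = 4135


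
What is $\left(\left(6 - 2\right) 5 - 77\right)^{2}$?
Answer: $3249$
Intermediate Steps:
$\left(\left(6 - 2\right) 5 - 77\right)^{2} = \left(4 \cdot 5 - 77\right)^{2} = \left(20 - 77\right)^{2} = \left(-57\right)^{2} = 3249$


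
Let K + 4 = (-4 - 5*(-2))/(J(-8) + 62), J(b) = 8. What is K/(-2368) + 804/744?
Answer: 2780727/2569280 ≈ 1.0823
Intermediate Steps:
K = -137/35 (K = -4 + (-4 - 5*(-2))/(8 + 62) = -4 + (-4 + 10)/70 = -4 + (1/70)*6 = -4 + 3/35 = -137/35 ≈ -3.9143)
K/(-2368) + 804/744 = -137/35/(-2368) + 804/744 = -137/35*(-1/2368) + 804*(1/744) = 137/82880 + 67/62 = 2780727/2569280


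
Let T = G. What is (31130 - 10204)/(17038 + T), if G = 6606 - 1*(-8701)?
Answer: 20926/32345 ≈ 0.64696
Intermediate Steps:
G = 15307 (G = 6606 + 8701 = 15307)
T = 15307
(31130 - 10204)/(17038 + T) = (31130 - 10204)/(17038 + 15307) = 20926/32345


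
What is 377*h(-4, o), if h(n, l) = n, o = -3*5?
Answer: -1508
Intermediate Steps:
o = -15
377*h(-4, o) = 377*(-4) = -1508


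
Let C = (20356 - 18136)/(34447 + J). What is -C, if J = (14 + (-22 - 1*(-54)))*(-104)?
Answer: -2220/29663 ≈ -0.074841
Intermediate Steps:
J = -4784 (J = (14 + (-22 + 54))*(-104) = (14 + 32)*(-104) = 46*(-104) = -4784)
C = 2220/29663 (C = (20356 - 18136)/(34447 - 4784) = 2220/29663 ≈ 0.074841)
-C = -1*2220/29663 = -2220/29663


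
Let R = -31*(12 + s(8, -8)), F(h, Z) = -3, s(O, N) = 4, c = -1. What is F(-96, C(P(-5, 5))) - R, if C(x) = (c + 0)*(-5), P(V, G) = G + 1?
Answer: 493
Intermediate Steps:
P(V, G) = 1 + G
C(x) = 5 (C(x) = (-1 + 0)*(-5) = -1*(-5) = 5)
R = -496 (R = -31*(12 + 4) = -31*16 = -496)
F(-96, C(P(-5, 5))) - R = -3 - 1*(-496) = -3 + 496 = 493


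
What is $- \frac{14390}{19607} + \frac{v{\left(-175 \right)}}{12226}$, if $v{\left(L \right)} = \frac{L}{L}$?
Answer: $- \frac{175912533}{239715182} \approx -0.73384$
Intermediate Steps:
$v{\left(L \right)} = 1$
$- \frac{14390}{19607} + \frac{v{\left(-175 \right)}}{12226} = - \frac{14390}{19607} + 1 \cdot \frac{1}{12226} = \left(-14390\right) \frac{1}{19607} + 1 \cdot \frac{1}{12226} = - \frac{14390}{19607} + \frac{1}{12226} = - \frac{175912533}{239715182}$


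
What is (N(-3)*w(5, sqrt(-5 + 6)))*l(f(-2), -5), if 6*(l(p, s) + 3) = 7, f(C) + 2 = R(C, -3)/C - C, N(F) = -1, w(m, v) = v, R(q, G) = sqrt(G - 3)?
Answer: 11/6 ≈ 1.8333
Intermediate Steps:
R(q, G) = sqrt(-3 + G)
f(C) = -2 - C + I*sqrt(6)/C (f(C) = -2 + (sqrt(-3 - 3)/C - C) = -2 + (sqrt(-6)/C - C) = -2 + ((I*sqrt(6))/C - C) = -2 + (I*sqrt(6)/C - C) = -2 + (-C + I*sqrt(6)/C) = -2 - C + I*sqrt(6)/C)
l(p, s) = -11/6 (l(p, s) = -3 + (1/6)*7 = -3 + 7/6 = -11/6)
(N(-3)*w(5, sqrt(-5 + 6)))*l(f(-2), -5) = -sqrt(-5 + 6)*(-11/6) = -sqrt(1)*(-11/6) = -1*1*(-11/6) = -1*(-11/6) = 11/6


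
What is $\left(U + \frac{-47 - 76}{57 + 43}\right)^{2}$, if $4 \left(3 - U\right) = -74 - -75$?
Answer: $\frac{1444}{625} \approx 2.3104$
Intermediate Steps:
$U = \frac{11}{4}$ ($U = 3 - \frac{-74 - -75}{4} = 3 - \frac{-74 + 75}{4} = 3 - \frac{1}{4} = \frac{11}{4} \approx 2.75$)
$\left(U + \frac{-47 - 76}{57 + 43}\right)^{2} = \left(\frac{11}{4} + \frac{-47 - 76}{57 + 43}\right)^{2} = \left(\frac{11}{4} - \frac{123}{100}\right)^{2} = \left(\frac{38}{25}\right)^{2} = \frac{1444}{625}$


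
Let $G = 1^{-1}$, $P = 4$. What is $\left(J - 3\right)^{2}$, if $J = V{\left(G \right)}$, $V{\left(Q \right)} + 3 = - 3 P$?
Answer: $324$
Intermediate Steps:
$G = 1$
$V{\left(Q \right)} = -15$ ($V{\left(Q \right)} = -3 - 12 = -15$)
$J = -15$
$\left(J - 3\right)^{2} = \left(-15 - 3\right)^{2} = \left(-18\right)^{2} = 324$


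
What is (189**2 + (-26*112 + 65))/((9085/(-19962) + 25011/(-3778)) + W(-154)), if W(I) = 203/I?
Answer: -13635819543852/3481529077 ≈ -3916.6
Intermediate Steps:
(189**2 + (-26*112 + 65))/((9085/(-19962) + 25011/(-3778)) + W(-154)) = (189**2 + (-26*112 + 65))/((9085/(-19962) + 25011/(-3778)) + 203/(-154)) = (35721 + (-2912 + 65))/((9085*(-1/19962) + 25011*(-1/3778)) + 203*(-1/154)) = (35721 - 2847)/((-9085/19962 - 25011/3778) - 29/22) = 32874/(-133398178/18854109 - 29/22) = 32874/(-3481529077/414790398) = 32874*(-414790398/3481529077) = -13635819543852/3481529077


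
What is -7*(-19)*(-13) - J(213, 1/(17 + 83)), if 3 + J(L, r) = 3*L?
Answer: -2365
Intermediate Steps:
J(L, r) = -3 + 3*L
-7*(-19)*(-13) - J(213, 1/(17 + 83)) = -7*(-19)*(-13) - (-3 + 3*213) = 133*(-13) - (-3 + 639) = -1729 - 1*636 = -1729 - 636 = -2365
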